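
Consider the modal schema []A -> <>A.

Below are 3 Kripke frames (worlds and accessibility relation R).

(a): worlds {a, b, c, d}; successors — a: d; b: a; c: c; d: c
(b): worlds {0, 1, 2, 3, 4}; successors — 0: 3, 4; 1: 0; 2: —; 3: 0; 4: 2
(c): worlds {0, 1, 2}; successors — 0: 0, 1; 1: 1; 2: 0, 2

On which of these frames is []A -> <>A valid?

(a), (c)

Frame correspondent (Sahlqvist): forall x exists y Rxy — i.e. seriality.
(a): condition met.
(b): fails — world 2 has no successor.
(c): condition met.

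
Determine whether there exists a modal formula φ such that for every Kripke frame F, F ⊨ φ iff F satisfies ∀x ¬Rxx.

Modal frame validity is preserved under surjective bounded morphisms.
The 5-cycle (worlds 0,1,2,3,4 with 0→1→2→3→4→0) is irreflexive, and the map sending every world to a single reflexive point • is a surjective bounded morphism (forth: every edge maps to (•,•); back: every world has a successor). So any modal formula valid on the 5-cycle is also valid on the reflexive point, which is not irreflexive.
So no modal formula (or set of formulas) defines exactly the irreflexive frames.

Not modally definable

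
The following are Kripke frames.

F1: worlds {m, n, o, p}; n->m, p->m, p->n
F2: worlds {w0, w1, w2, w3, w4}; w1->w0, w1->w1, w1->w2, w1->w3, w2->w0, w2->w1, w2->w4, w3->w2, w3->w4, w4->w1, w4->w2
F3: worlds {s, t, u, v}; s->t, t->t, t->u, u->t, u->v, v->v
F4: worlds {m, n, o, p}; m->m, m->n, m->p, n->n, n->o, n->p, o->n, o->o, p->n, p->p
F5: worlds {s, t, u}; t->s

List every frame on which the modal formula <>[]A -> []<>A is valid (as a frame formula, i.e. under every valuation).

F4

This is the axiom for convergence; its first-order frame correspondent is forall x forall y forall z (Rxy & Rxz -> exists w (Ryw & Rzw)).
F1: fails — Rnm and Rnm but m and m have no common successor.
F2: fails — Rw1w2 and Rw1w0 but w2 and w0 have no common successor.
F3: fails — Ruv and Rut but v and t have no common successor.
F4: satisfies the condition.
F5: fails — Rts and Rts but s and s have no common successor.
Valid on: F4.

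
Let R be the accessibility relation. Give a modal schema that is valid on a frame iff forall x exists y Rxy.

This is seriality; the standard corresponding axiom is D: □ψ → ◇ψ.
Suppose □ψ→◇ψ is valid. At any x set V(ψ)=W. Then □ψ at x, so ◇ψ at x, so x has a successor.

□ψ → ◇ψ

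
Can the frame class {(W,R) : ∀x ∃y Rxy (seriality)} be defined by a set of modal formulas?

The condition is seriality. A defining modal formula is □q → ◇q.
Suppose □q→◇q is valid. At any x set V(q)=W. Then □q at x, so ◇q at x, so x has a successor.

Yes — defined by □q → ◇q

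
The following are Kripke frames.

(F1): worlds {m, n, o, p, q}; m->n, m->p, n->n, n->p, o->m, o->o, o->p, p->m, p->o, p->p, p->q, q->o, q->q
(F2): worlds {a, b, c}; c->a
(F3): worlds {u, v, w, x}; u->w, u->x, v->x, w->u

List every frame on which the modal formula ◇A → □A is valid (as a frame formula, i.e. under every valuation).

Frame correspondent (Sahlqvist): ∀x ∀y ∀z (Rxy ∧ Rxz → y = z) — i.e. partial functionality.
(F1): fails — m sees both n and p.
(F2): satisfies the condition.
(F3): fails — u sees both w and x.
Valid on: (F2).

(F2)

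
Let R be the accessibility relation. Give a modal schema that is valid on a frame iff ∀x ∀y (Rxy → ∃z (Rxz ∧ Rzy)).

The condition is density. The C4 schema □□r → □r defines it.

□□r → □r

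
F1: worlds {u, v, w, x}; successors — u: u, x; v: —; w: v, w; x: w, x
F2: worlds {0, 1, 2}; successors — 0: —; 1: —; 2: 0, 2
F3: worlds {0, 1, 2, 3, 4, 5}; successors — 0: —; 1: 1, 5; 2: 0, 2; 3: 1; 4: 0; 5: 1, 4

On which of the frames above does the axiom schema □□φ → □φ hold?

The schema corresponds to density: ∀x ∀y (Rxy → ∃z (Rxz ∧ Rzy)).
F1: condition met.
F2: condition met.
F3: fails — R40 but no z with R4z and Rz0.
Valid on: F1, F2.

F1, F2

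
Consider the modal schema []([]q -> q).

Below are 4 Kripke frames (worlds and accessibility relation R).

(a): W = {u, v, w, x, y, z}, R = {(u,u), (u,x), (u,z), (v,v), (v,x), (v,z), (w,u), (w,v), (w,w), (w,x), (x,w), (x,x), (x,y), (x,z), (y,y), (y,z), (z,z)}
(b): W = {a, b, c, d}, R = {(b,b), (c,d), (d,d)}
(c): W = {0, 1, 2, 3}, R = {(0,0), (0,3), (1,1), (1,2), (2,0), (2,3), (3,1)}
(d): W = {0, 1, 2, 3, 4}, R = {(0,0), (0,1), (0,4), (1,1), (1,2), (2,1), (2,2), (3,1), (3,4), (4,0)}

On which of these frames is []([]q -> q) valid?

Frame correspondent (Sahlqvist): forall x forall y (Rxy -> Ryy) — i.e. shift-reflexivity.
(a): ✓.
(b): ✓.
(c): fails — R12 but not R22.
(d): fails — R34 but not R44.
Valid on: (a), (b).

(a), (b)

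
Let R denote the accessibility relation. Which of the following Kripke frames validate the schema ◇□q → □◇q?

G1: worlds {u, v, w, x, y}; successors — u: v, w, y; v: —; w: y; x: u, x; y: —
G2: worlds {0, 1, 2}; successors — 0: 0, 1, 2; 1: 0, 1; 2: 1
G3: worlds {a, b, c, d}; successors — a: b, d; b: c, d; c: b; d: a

G2

The schema corresponds to convergence: ∀x ∀y ∀z (Rxy ∧ Rxz → ∃w (Ryw ∧ Rzw)).
G1: fails — Ruv and Ruv but v and v have no common successor.
G2: condition met.
G3: fails — Rab and Rad but b and d have no common successor.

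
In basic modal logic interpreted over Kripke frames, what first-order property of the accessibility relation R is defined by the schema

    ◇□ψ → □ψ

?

the Euclidean property: ∀x ∀y ∀z (Rxy ∧ Rxz → Ryz)

Replacing ψ by ¬ψ and contraposing gives the equivalent schema ◇ψ → □◇ψ.
Suppose ◇ψ→□◇ψ is valid. Take Rxy, Rxz and set V(ψ)={y}. Then ◇ψ at x, so □◇ψ at x, so ◇ψ at z, so some w with Rzw has ψ; w=y, i.e. Rzy. By symmetry of the argument, Ryz.
Conversely, any frame satisfying ∀x ∀y ∀z (Rxy ∧ Rxz → Ryz) validates the schema.
Frame condition: ∀x ∀y ∀z (Rxy ∧ Rxz → Ryz).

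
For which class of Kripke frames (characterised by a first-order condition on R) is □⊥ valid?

□⊥ is valid iff no world has any successor (otherwise □⊥ fails at any world with one).
Conversely, on a frame with emptiness of R the schema holds at every world under every valuation.
So the correspondent is emptiness of R.

emptiness of R: ∀x ∀y ¬Rxy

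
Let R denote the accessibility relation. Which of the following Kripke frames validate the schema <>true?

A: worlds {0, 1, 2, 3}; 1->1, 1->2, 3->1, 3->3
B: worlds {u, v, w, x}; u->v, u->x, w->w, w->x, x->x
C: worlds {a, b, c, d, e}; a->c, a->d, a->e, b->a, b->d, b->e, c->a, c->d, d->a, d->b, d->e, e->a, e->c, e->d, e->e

The schema corresponds to seriality: forall x exists y Rxy.
A: fails — world 0 has no successor.
B: fails — world v has no successor.
C: ✓.

C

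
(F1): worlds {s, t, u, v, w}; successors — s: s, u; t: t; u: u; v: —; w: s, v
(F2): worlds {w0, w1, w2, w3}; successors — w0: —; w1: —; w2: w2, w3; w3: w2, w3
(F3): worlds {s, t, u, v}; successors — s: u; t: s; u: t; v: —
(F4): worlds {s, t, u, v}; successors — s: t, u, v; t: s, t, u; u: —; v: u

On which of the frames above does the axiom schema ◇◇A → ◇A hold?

(F2)

Frame correspondent (Sahlqvist): ∀x ∀y ∀z (Rxy ∧ Ryz → Rxz) — i.e. transitivity.
(F1): fails — Rws and Rsu but not Rwu.
(F2): satisfies the condition.
(F3): fails — Rsu and Rut but not Rst.
(F4): fails — Rts and Rsv but not Rtv.
Valid on: (F2).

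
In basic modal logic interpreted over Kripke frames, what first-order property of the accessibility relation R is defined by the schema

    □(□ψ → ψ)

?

This schema is the T□ axiom.
It corresponds to shift-reflexivity: ∀x ∀y (Rxy → Ryy).

shift-reflexivity: ∀x ∀y (Rxy → Ryy)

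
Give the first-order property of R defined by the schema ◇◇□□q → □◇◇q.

This is a Sahlqvist (Geach-type) schema ◇^2□^2q → □^1◇^2q.
Minimal-valuation argument: fix x; take any y with xR^2y and any z with xR^1z. Set V(q) to the set of worlds R-reachable from y in exactly 2 steps. Then □^2q holds at y, so the antecedent holds at x; validity forces ◇^2q at z, giving a w with zR^2w and yR^2w.
First-order correspondent: ∀x ∀y ∀z ((xR²y ∧ xRz) → ∃w (yR²w ∧ zR²w)).

∀x ∀y ∀z ((xR²y ∧ xRz) → ∃w (yR²w ∧ zR²w))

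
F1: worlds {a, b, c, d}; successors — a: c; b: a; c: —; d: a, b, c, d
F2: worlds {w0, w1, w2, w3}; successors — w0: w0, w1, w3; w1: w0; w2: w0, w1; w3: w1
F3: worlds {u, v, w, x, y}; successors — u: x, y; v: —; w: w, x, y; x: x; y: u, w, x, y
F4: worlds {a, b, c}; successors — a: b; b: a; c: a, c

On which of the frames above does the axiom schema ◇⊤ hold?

F2, F4

Frame correspondent (Sahlqvist): ∀x ∃y Rxy — i.e. seriality.
F1: fails — world c has no successor.
F2: ✓.
F3: fails — world v has no successor.
F4: ✓.
Valid on: F2, F4.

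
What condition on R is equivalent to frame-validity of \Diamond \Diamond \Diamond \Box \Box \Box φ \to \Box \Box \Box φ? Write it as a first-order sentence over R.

This is a Sahlqvist (Geach-type) schema ◇^3□^3φ → □^3◇^0φ.
First-order correspondent: \forall x \forall y \forall z ((x R^3 y \wedge x R^3 z) \to \exists w (y R^3 w \wedge z = w)).

\forall x \forall y \forall z ((x R^3 y \wedge x R^3 z) \to \exists w (y R^3 w \wedge z = w))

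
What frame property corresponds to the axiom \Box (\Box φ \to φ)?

Suppose □(□φ→φ) is valid. Take Rxy and set V(φ)={w : Ryw}. Then at y, □φ holds; since □(□φ→φ) at x, □φ→φ at y, so φ at y, i.e. Ryy.
The converse is a direct semantic check.
So the correspondent is shift-reflexivity.

shift-reflexivity: \forall x \forall y (Rxy \to Ryy)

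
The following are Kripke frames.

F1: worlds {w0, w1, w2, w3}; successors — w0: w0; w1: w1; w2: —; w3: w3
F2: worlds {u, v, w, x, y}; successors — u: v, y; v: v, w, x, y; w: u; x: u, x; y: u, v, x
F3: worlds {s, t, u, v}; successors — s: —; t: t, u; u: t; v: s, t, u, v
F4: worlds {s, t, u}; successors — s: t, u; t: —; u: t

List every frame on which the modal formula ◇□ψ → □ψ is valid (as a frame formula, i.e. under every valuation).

F1

Frame correspondent (Sahlqvist): ∀x ∀y ∀z (Rxy ∧ Rxz → Ryz) — i.e. the Euclidean property.
F1: ✓.
F2: fails — Ruy and Ruy but not Ryy.
F3: fails — Rtu and Rtu but not Ruu.
F4: fails — Rsu and Rsu but not Ruu.
Valid on: F1.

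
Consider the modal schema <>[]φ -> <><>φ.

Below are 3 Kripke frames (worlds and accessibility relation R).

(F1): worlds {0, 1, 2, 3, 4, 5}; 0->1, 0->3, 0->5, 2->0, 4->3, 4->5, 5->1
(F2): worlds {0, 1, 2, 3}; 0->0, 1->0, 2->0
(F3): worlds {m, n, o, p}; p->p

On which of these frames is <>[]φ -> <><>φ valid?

(F2), (F3)

This is the axiom for a generalized confluence (Geach) condition; its first-order frame correspondent is forall x forall y (xRy -> exists w (yRw & x R^2 w)).
(F1): fails — 0R1 but no w with 1Rw and 0R²w.
(F2): satisfies the condition.
(F3): satisfies the condition.
Valid on: (F2), (F3).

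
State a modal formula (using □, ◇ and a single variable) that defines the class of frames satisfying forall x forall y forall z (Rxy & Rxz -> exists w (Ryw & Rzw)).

The condition is convergence. The .2 schema ◇□s → □◇s defines it.
Suppose ◇□s→□◇s is valid. Take Rxy, Rxz and set V(s)={w : Ryw}. Then □s at y so ◇□s at x, so □◇s at x, so ◇s at z, giving w with Rzw and Ryw.

◇□s → □◇s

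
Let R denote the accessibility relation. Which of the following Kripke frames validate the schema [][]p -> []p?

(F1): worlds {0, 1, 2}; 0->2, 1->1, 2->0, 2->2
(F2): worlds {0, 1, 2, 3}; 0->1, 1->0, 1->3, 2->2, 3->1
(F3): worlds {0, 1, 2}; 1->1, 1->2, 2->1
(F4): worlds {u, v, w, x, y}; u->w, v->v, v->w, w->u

(F1), (F3)

This is the axiom for density; its first-order frame correspondent is forall x forall y (Rxy -> exists z (Rxz & Rzy)).
(F1): condition met.
(F2): fails — R10 but no z with R1z and Rz0.
(F3): condition met.
(F4): fails — Rwu but no z with Rwz and Rzu.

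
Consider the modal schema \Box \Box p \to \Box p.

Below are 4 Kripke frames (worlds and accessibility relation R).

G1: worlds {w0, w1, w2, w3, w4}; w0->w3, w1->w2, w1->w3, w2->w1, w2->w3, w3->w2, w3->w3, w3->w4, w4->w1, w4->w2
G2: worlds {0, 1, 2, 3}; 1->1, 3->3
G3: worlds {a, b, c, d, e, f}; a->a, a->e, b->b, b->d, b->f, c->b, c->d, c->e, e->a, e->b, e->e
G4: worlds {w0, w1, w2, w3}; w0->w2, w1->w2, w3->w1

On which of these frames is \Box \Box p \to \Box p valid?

Frame correspondent (Sahlqvist): \forall x \forall y (Rxy \to \exists z (Rxz \wedge Rzy)) — i.e. density.
G1: fails — Rw2w1 but no z with Rw2z and Rzw1.
G2: holds.
G3: holds.
G4: fails — Rw1w2 but no z with Rw1z and Rzw2.

G2, G3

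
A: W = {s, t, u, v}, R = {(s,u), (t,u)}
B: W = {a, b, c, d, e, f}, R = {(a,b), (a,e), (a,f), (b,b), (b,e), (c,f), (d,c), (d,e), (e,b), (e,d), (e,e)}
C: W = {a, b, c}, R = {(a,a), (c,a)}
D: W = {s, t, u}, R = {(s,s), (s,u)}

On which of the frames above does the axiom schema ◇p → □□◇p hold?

This is the axiom for a generalized confluence (Geach) condition; its first-order frame correspondent is ∀x ∀y ∀z ((xRy ∧ xR²z) → ∃w (y = w ∧ zRw)).
A: holds.
B: fails — aRb, aR²d but no w with b=w and dRw.
C: holds.
D: fails — sRs, sR²u but no w with s=w and uRw.

A, C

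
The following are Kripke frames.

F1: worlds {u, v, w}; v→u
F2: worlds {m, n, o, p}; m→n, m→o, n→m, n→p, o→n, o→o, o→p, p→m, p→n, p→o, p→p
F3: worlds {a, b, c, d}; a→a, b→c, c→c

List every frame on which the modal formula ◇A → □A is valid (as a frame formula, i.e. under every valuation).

F1, F3

Frame correspondent (Sahlqvist): ∀x ∀y ∀z (Rxy ∧ Rxz → y = z) — i.e. partial functionality.
F1: satisfies the condition.
F2: fails — m sees both n and o.
F3: satisfies the condition.
Valid on: F1, F3.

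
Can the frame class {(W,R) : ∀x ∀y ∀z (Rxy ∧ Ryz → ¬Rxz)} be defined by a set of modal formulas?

No — not modally definable

Modal frame validity is preserved under surjective bounded morphisms.
The 5-cycle (worlds s,t,u,v,w with s→t→u→v→w→s) is intransitive. Mapping every world to a single reflexive point • is a surjective bounded morphism; the reflexive point is not intransitive (R••∧R•• but R••).
Hence intransitivity is not modally definable.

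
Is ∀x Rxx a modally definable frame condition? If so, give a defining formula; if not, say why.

Yes, by □p → p

This is a Sahlqvist condition; the T axiom □p → p defines it.
Suppose □p→p is valid. At any x set V(p)={w : Rxw}. Then □p holds at x, so p holds at x, i.e. Rxx.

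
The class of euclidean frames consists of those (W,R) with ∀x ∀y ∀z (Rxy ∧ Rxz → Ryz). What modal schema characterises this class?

This is the Euclidean property; the standard corresponding axiom is 5: ◇q → □◇q.
Suppose ◇q→□◇q is valid. Take Rxy, Rxz and set V(q)={y}. Then ◇q at x, so □◇q at x, so ◇q at z, so some w with Rzw has q; w=y, i.e. Rzy. By symmetry of the argument, Ryz.

◇q → □◇q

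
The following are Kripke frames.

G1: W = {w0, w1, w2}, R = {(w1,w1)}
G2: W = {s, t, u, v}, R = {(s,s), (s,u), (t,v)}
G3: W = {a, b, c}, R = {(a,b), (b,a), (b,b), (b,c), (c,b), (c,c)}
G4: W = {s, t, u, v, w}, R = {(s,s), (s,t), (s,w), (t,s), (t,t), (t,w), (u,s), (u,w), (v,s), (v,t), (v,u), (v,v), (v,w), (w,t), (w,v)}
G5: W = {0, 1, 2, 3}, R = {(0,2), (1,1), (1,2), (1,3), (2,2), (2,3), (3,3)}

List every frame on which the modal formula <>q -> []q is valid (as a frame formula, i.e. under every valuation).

G1

Frame correspondent (Sahlqvist): forall x forall y forall z (Rxy & Rxz -> y = z) — i.e. partial functionality.
G1: condition met.
G2: fails — s sees both s and u.
G3: fails — b sees both a and b.
G4: fails — s sees both s and t.
G5: fails — 1 sees both 1 and 2.
Valid on: G1.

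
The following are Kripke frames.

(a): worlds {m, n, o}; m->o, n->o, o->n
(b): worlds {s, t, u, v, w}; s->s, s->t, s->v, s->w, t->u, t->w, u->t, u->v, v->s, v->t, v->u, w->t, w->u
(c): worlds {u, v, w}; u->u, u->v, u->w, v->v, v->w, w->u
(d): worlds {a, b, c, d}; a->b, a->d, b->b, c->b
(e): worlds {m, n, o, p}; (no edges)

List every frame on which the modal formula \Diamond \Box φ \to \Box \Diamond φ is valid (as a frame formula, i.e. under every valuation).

Frame correspondent (Sahlqvist): \forall x \forall y \forall z (Rxy \wedge Rxz \to \exists w (Ryw \wedge Rzw)) — i.e. convergence.
(a): condition met.
(b): fails — Rvt and Rvu but t and u have no common successor.
(c): fails — Ruv and Ruw but v and w have no common successor.
(d): fails — Rad and Rad but d and d have no common successor.
(e): condition met.
Valid on: (a), (e).

(a), (e)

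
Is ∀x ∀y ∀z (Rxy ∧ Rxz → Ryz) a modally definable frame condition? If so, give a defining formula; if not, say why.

This is a Sahlqvist condition; the 5 axiom ◇r → □◇r defines it.

Yes, by ◇r → □◇r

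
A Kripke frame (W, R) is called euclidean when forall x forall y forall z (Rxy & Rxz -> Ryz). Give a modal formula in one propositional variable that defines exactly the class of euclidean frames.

This is the Euclidean property; the standard corresponding axiom is 5: ◇p → □◇p.

◇p → □◇p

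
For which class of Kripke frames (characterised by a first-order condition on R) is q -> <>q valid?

This is a form of the T axiom.
Its frame correspondent is reflexivity — forall x Rxx.

reflexivity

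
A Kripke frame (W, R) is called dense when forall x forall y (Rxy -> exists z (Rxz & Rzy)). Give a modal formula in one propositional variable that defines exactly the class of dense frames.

□□r → □r

The condition is density. The C4 schema □□r → □r defines it.
Suppose □□r→□r is valid. Take Rxy and set V(r)={w : xR²w}. Then □□r at x, so □r at x, so r at y, i.e. ∃z(Rxz∧Rzy).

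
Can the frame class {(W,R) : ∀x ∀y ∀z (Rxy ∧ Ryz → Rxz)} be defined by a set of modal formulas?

Yes — defined by □r → □□r

Yes: it is transitivity, defined by the 4 schema □r → □□r.
Suppose □r→□□r is valid. Take Rxy, Ryz and set V(r)={w : Rxw}. Then □r at x, so □□r at x, so □r at y, so r at z, i.e. Rxz.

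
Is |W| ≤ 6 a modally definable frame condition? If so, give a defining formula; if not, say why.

No — not modally definable

Modal frame validity is preserved under disjoint unions.
Any modal formula valid on each of 7 disjoint one-world frames is valid on their disjoint union (validity is preserved under disjoint unions). Each one-world frame has |W|=1≤6, but the union has |W|=7.
Hence having at most 6 worlds is not modally definable.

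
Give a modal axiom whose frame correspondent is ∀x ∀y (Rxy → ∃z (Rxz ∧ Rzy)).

□□ψ → □ψ

A defining formula is □□ψ → □ψ (the C4 axiom).
Suppose □□ψ→□ψ is valid. Take Rxy and set V(ψ)={w : xR²w}. Then □□ψ at x, so □ψ at x, so ψ at y, i.e. ∃z(Rxz∧Rzy).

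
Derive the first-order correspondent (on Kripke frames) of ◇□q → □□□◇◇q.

∀x ∀y ∀z ((xRy ∧ xR³z) → ∃w (yRw ∧ zR²w))

This is a Sahlqvist (Geach-type) schema ◇^1□^1q → □^3◇^2q.
Minimal-valuation argument: fix x; take any y with xR^1y and any z with xR^3z. Set V(q) to the set of worlds R-reachable from y in exactly 1 step. Then □^1q holds at y, so the antecedent holds at x; validity forces ◇^2q at z, giving a w with zR^2w and yR^1w.
First-order correspondent: ∀x ∀y ∀z ((xRy ∧ xR³z) → ∃w (yRw ∧ zR²w)).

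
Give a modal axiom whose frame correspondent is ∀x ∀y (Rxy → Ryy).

This is shift-reflexivity; the standard corresponding axiom is T□: □(□ψ → ψ).

□(□ψ → ψ)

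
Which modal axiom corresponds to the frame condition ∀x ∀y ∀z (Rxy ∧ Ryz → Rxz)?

This is transitivity; the standard corresponding axiom is 4: □ψ → □□ψ.
Suppose □ψ→□□ψ is valid. Take Rxy, Ryz and set V(ψ)={w : Rxw}. Then □ψ at x, so □□ψ at x, so □ψ at y, so ψ at z, i.e. Rxz.

□ψ → □□ψ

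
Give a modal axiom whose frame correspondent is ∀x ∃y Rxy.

A defining formula is □ψ → ◇ψ (the D axiom).
Suppose □ψ→◇ψ is valid. At any x set V(ψ)=W. Then □ψ at x, so ◇ψ at x, so x has a successor.

□ψ → ◇ψ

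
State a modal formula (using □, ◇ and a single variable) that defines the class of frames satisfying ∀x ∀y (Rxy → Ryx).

ψ → □◇ψ

A defining formula is ψ → □◇ψ (the B axiom).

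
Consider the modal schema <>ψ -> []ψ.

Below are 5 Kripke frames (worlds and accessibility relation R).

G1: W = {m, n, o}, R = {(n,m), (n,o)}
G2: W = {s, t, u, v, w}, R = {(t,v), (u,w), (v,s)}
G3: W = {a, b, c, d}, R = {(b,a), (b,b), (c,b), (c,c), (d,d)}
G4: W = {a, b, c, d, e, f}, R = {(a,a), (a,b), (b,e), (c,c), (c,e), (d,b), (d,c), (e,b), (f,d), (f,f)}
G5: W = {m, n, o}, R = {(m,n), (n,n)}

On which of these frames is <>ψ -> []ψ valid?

G2, G5

The schema corresponds to partial functionality: forall x forall y forall z (Rxy & Rxz -> y = z).
G1: fails — n sees both m and o.
G2: condition met.
G3: fails — b sees both a and b.
G4: fails — a sees both a and b.
G5: condition met.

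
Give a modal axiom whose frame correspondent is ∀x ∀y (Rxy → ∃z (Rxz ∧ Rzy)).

□□p → □p

This is density; the standard corresponding axiom is C4: □□p → □p.
Suppose □□p→□p is valid. Take Rxy and set V(p)={w : xR²w}. Then □□p at x, so □p at x, so p at y, i.e. ∃z(Rxz∧Rzy).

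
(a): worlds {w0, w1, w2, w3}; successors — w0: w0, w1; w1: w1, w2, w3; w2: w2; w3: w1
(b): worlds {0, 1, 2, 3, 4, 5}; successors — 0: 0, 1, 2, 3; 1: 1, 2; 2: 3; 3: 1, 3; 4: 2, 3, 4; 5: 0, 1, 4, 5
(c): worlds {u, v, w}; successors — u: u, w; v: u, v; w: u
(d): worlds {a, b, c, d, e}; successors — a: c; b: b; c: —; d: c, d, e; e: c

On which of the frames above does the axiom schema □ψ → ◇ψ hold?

This is the axiom for seriality; its first-order frame correspondent is ∀x ∃y Rxy.
(a): condition met.
(b): condition met.
(c): condition met.
(d): fails — world c has no successor.
Valid on: (a), (b), (c).

(a), (b), (c)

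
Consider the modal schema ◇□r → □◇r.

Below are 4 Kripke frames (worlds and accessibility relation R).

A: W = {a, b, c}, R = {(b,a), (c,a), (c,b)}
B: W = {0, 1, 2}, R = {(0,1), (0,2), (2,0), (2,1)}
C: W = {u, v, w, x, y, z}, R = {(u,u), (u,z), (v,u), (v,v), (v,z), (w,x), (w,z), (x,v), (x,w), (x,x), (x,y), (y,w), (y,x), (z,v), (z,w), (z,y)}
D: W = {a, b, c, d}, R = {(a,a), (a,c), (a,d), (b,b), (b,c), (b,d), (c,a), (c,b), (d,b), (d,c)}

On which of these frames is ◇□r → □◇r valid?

The schema corresponds to convergence: ∀x ∀y ∀z (Rxy ∧ Rxz → ∃w (Ryw ∧ Rzw)).
A: fails — Rba and Rba but a and a have no common successor.
B: fails — R01 and R01 but 1 and 1 have no common successor.
C: fails — Ruz and Ruu but z and u have no common successor.
D: satisfies the condition.

D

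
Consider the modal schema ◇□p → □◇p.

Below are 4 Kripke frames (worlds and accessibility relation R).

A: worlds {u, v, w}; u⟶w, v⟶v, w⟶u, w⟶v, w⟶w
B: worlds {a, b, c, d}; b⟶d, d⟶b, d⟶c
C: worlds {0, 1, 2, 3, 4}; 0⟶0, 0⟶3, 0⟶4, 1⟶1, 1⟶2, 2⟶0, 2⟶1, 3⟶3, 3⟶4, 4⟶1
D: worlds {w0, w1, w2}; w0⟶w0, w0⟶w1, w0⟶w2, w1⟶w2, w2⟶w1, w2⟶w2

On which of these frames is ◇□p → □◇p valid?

D

The schema corresponds to convergence: ∀x ∀y ∀z (Rxy ∧ Rxz → ∃w (Ryw ∧ Rzw)).
A: fails — Rwu and Rwv but u and v have no common successor.
B: fails — Rdb and Rdc but b and c have no common successor.
C: fails — R00 and R04 but 0 and 4 have no common successor.
D: satisfies the condition.
Valid on: D.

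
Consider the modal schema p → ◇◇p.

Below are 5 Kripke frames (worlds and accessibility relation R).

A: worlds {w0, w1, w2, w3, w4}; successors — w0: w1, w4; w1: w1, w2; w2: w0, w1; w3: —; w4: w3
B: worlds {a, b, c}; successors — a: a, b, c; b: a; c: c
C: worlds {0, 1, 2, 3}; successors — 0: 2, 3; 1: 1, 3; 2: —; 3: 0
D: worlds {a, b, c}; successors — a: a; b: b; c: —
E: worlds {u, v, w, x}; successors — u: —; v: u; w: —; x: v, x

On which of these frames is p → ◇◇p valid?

The schema corresponds to a generalized confluence (Geach) condition: ∀x ∃w (x = w ∧ xR²w).
A: fails — at w0 but no w with w0=w and w0R²w.
B: condition met.
C: fails — at 2 but no w with 2=w and 2R²w.
D: fails — at c but no w with c=w and cR²w.
E: fails — at u but no t with u=t and uR²t.
Valid on: B.

B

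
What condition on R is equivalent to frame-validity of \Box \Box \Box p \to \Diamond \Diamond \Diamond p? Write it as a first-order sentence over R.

\forall x \exists w (x R^3 w \wedge x R^3 w)

This is a Sahlqvist (Geach-type) schema ◇^0□^3p → □^0◇^3p.
Minimal-valuation argument: fix x; take any y with xR^0y and any z with xR^0z. Set V(p) to the set of worlds R-reachable from y in exactly 3 steps. Then □^3p holds at y, so the antecedent holds at x; validity forces ◇^3p at z, giving a w with zR^3w and yR^3w.
First-order correspondent: \forall x \exists w (x R^3 w \wedge x R^3 w).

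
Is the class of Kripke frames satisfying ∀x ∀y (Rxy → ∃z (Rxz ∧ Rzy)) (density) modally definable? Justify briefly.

The condition is density. A defining modal formula is □□q → □q.
Suppose □□q→□q is valid. Take Rxy and set V(q)={w : xR²w}. Then □□q at x, so □q at x, so q at y, i.e. ∃z(Rxz∧Rzy).

Definable; □□q → □q defines it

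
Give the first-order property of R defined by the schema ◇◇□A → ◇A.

This is a Sahlqvist (Geach-type) schema ◇^2□^1A → □^0◇^1A.
Minimal-valuation argument: fix x; take any y with xR^2y and any z with xR^0z. Set V(A) to the set of worlds R-reachable from y in exactly 1 step. Then □^1A holds at y, so the antecedent holds at x; validity forces ◇^1A at z, giving a w with zR^1w and yR^1w.
First-order correspondent: ∀x ∀y (xR²y → ∃w (yRw ∧ xRw)).

∀x ∀y (xR²y → ∃w (yRw ∧ xRw))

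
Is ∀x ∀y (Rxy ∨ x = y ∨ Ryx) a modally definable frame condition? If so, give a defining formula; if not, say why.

No — not modally definable

Any modally definable frame class is closed under disjoint unions.
Take 3 disjoint single-world reflexive frames: each is trivially connected, but their disjoint union has 3 worlds with no edge between distinct components, so it is not connected.
So no modal formula (or set of formulas) defines exactly the connected frames.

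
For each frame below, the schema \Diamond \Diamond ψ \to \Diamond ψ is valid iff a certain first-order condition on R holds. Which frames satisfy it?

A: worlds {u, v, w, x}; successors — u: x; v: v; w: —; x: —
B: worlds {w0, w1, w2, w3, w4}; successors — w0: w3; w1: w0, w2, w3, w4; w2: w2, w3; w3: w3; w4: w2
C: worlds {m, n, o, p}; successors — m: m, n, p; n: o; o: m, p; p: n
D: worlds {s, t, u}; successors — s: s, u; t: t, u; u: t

The schema corresponds to transitivity: \forall x \forall y \forall z (Rxy \wedge Ryz \to Rxz).
A: ✓.
B: fails — Rw4w2 and Rw2w3 but not Rw4w3.
C: fails — Rom and Rmn but not Ron.
D: fails — Rut and Rtu but not Ruu.
Valid on: A.

A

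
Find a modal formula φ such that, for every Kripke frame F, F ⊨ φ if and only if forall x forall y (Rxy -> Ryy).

□(□q → q)

The condition is shift-reflexivity. The T□ schema □(□q → q) defines it.
Suppose □(□q→q) is valid. Take Rxy and set V(q)={w : Ryw}. Then at y, □q holds; since □(□q→q) at x, □q→q at y, so q at y, i.e. Ryy.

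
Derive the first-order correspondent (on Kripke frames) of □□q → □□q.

∀x ∀z (xR²z → ∃w (xR²w ∧ z = w))

This is a Sahlqvist (Geach-type) schema ◇^0□^2q → □^2◇^0q.
First-order correspondent: ∀x ∀z (xR²z → ∃w (xR²w ∧ z = w)).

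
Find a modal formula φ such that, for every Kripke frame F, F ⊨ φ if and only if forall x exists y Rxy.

A defining formula is □s → ◇s (the D axiom).
Suppose □s→◇s is valid. At any x set V(s)=W. Then □s at x, so ◇s at x, so x has a successor.

□s → ◇s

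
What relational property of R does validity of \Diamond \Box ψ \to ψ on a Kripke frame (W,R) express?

This schema is equivalent to the B axiom ψ → □◇ψ.
It corresponds to symmetry: \forall x \forall y (Rxy \to Ryx).

Symmetry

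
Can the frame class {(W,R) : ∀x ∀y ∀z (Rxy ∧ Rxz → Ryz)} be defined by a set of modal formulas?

This is a Sahlqvist condition; the 5 axiom ◇q → □◇q defines it.
Suppose ◇q→□◇q is valid. Take Rxy, Rxz and set V(q)={y}. Then ◇q at x, so □◇q at x, so ◇q at z, so some w with Rzw has q; w=y, i.e. Rzy. By symmetry of the argument, Ryz.

Yes, by ◇q → □◇q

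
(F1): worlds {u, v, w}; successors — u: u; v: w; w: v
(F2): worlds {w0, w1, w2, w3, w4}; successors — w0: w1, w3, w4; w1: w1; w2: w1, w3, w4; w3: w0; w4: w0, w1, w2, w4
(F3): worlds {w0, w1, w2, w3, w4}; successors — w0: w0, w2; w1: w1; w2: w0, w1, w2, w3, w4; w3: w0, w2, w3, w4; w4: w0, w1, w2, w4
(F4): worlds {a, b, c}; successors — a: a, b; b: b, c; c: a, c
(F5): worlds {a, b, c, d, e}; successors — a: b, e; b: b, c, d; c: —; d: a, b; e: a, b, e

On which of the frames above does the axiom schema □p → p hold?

This is the axiom for reflexivity; its first-order frame correspondent is ∀x Rxx.
(F1): fails — world v does not see itself.
(F2): fails — world w0 does not see itself.
(F3): holds.
(F4): holds.
(F5): fails — world a does not see itself.

(F3), (F4)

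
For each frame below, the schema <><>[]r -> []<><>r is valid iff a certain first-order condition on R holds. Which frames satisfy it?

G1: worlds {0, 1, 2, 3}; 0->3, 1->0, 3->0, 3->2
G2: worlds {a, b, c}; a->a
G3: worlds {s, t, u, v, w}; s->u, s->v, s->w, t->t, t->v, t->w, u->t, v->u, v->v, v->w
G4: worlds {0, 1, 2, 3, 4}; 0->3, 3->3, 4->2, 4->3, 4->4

G2

Frame correspondent (Sahlqvist): forall x forall y forall z ((x R^2 y & xRz) -> exists w (yRw & z R^2 w)) — i.e. a generalized confluence (Geach) condition.
G1: fails — 0R²2, 0R3 but no w with 2Rw and 3R²w.
G2: ✓.
G3: fails — sR²t, sRw but no w* with tRw* and wR²w*.
G4: fails — 4R²2, 4R2 but no w with 2Rw and 2R²w.
Valid on: G2.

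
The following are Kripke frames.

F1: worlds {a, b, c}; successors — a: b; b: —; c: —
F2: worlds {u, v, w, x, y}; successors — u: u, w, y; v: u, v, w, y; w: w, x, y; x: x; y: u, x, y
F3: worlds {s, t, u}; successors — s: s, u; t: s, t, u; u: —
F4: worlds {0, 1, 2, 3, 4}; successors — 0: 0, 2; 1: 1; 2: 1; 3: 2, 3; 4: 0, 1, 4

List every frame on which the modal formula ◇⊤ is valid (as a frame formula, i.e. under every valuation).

F2, F4

The schema corresponds to seriality: ∀x ∃y Rxy.
F1: fails — world b has no successor.
F2: satisfies the condition.
F3: fails — world u has no successor.
F4: satisfies the condition.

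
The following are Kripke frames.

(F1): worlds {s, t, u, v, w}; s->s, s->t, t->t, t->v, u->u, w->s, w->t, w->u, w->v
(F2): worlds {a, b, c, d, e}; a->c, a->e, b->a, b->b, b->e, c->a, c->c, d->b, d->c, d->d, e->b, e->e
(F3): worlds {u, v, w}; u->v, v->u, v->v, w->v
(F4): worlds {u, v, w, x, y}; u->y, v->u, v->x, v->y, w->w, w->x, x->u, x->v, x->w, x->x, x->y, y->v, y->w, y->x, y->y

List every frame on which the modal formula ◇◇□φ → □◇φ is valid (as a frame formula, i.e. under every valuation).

This is the axiom for a generalized confluence (Geach) condition; its first-order frame correspondent is ∀x ∀y ∀z ((xR²y ∧ xRz) → ∃w (yRw ∧ zRw)).
(F1): fails — sR²v, sRs but no w* with vRw* and sRw*.
(F2): fails — aR²c, aRe but no w with cRw and eRw.
(F3): satisfies the condition.
(F4): fails — vR²w, vRu but no t with wRt and uRt.
Valid on: (F3).

(F3)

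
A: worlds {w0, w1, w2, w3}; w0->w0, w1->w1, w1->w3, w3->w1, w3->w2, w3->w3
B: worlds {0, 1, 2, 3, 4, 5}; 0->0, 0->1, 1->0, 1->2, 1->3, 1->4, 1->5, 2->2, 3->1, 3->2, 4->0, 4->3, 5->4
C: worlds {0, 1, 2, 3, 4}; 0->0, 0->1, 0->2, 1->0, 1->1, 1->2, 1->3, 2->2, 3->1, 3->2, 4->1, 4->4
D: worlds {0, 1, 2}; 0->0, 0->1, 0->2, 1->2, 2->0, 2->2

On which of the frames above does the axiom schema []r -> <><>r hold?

This is the axiom for a generalized confluence (Geach) condition; its first-order frame correspondent is forall x exists w (xRw & x R^2 w).
A: fails — at w2 but no w with w2Rw and w2R²w.
B: fails — at 5 but no w with 5Rw and 5R²w.
C: satisfies the condition.
D: satisfies the condition.
Valid on: C, D.

C, D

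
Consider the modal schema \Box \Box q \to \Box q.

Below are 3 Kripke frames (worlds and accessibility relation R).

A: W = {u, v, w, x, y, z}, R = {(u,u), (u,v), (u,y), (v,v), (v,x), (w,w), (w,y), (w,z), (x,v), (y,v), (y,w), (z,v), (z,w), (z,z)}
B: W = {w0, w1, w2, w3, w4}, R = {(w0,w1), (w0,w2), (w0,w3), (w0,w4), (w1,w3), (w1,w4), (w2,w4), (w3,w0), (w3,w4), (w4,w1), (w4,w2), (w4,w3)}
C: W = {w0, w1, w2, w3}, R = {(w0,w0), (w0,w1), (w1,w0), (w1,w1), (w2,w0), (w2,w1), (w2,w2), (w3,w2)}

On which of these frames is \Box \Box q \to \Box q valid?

A, C

Frame correspondent (Sahlqvist): \forall x \forall y (Rxy \to \exists z (Rxz \wedge Rzy)) — i.e. density.
A: condition met.
B: fails — Rw2w4 but no z with Rw2z and Rzw4.
C: condition met.
Valid on: A, C.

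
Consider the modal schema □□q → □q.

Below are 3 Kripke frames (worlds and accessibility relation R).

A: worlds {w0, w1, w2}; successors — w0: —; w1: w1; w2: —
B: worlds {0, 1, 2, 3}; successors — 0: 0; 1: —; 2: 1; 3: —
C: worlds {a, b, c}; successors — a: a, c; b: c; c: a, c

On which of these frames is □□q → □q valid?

A, C

The schema corresponds to density: ∀x ∀y (Rxy → ∃z (Rxz ∧ Rzy)).
A: holds.
B: fails — R21 but no z with R2z and Rz1.
C: holds.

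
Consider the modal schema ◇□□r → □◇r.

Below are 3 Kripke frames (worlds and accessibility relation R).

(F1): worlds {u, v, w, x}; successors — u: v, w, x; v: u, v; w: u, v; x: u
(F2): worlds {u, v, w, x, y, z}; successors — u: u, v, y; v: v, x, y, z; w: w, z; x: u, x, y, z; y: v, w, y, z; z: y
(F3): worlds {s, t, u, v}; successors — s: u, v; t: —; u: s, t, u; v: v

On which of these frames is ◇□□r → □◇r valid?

(F2)

The schema corresponds to a generalized confluence (Geach) condition: ∀x ∀y ∀z ((xRy ∧ xRz) → ∃w (yR²w ∧ zRw)).
(F1): fails — uRx, uRx but no t with xR²t and xRt.
(F2): ✓.
(F3): fails — sRv, sRu but no w with vR²w and uRw.
Valid on: (F2).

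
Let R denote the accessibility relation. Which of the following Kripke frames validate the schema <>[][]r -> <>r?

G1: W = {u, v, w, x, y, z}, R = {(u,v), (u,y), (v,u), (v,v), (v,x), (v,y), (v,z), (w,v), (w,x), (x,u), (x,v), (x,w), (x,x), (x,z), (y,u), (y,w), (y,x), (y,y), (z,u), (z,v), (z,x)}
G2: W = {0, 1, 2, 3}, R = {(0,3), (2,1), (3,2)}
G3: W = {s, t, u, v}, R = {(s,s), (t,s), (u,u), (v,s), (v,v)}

This is the axiom for a generalized confluence (Geach) condition; its first-order frame correspondent is forall x forall y (xRy -> exists w (y R^2 w & xRw)).
G1: satisfies the condition.
G2: fails — 0R3 but no w with 3R²w and 0Rw.
G3: satisfies the condition.

G1, G3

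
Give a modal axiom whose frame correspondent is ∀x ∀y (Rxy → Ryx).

q → □◇q

This is symmetry; the standard corresponding axiom is B: q → □◇q.
Suppose q→□◇q is valid. Take Rxy and set V(q)={x}. Then q at x, so □◇q at x, so ◇q at y, so some z with Ryz has q; z=x, i.e. Ryx.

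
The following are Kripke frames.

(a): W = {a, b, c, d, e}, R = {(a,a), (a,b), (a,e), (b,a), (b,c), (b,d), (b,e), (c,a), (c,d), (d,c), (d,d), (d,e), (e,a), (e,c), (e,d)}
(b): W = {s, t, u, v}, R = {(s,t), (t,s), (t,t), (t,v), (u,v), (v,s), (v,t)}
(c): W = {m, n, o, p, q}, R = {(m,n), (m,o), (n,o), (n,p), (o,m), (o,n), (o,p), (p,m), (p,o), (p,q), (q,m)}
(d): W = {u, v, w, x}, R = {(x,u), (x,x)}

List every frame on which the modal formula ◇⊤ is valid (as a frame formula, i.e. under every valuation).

(a), (b), (c)

The schema corresponds to seriality: ∀x ∃y Rxy.
(a): ✓.
(b): ✓.
(c): ✓.
(d): fails — world u has no successor.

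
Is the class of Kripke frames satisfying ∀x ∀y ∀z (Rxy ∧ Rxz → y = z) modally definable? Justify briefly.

The condition is partial functionality. A defining modal formula is ◇p → □p.

Definable; ◇p → □p defines it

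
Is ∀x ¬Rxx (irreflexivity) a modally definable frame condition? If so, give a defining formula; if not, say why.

Modal frame validity is preserved under surjective bounded morphisms.
The 2-cycle (worlds 0,1 with 0→1→0) is irreflexive, and the map sending every world to a single reflexive point • is a surjective bounded morphism (forth: every edge maps to (•,•); back: every world has a successor). So any modal formula valid on the 2-cycle is also valid on the reflexive point, which is not irreflexive.
So the class is not modally definable.

No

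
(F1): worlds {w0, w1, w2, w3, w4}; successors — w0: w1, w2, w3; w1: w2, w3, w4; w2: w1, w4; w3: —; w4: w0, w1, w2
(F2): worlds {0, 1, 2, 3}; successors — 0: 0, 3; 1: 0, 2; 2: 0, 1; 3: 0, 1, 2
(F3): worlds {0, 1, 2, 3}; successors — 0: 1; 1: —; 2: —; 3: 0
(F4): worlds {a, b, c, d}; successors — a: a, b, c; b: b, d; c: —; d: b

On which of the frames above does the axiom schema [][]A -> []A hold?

The schema corresponds to density: forall x forall y (Rxy -> exists z (Rxz & Rzy)).
(F1): fails — Rw1w3 but no z with Rw1z and Rzw3.
(F2): fails — R12 but no z with R1z and Rz2.
(F3): fails — R01 but no z with R0z and Rz1.
(F4): holds.
Valid on: (F4).

(F4)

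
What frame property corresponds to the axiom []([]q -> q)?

Suppose □(□q→q) is valid. Take Rxy and set V(q)={w : Ryw}. Then at y, □q holds; since □(□q→q) at x, □q→q at y, so q at y, i.e. Ryy.

shift-reflexivity: forall x forall y (Rxy -> Ryy)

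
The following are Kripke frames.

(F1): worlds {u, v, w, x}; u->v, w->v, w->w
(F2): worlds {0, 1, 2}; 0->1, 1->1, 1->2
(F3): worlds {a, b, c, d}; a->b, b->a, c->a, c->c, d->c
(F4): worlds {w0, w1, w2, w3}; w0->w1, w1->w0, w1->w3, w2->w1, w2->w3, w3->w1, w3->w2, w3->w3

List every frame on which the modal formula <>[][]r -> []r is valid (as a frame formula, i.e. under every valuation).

This is the axiom for a generalized confluence (Geach) condition; its first-order frame correspondent is forall x forall y forall z ((xRy & xRz) -> exists w (y R^2 w & z = w)).
(F1): fails — uRv, uRv but no t with vR²t and v=t.
(F2): fails — 1R2, 1R1 but no w with 2R²w and 1=w.
(F3): fails — cRa, cRc but no w with aR²w and c=w.
(F4): condition met.

(F4)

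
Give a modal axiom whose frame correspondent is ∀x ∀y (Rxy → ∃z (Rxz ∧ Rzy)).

□□p → □p

A defining formula is □□p → □p (the C4 axiom).
Suppose □□p→□p is valid. Take Rxy and set V(p)={w : xR²w}. Then □□p at x, so □p at x, so p at y, i.e. ∃z(Rxz∧Rzy).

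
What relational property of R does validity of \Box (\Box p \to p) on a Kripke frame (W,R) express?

Suppose □(□p→p) is valid. Take Rxy and set V(p)={w : Ryw}. Then at y, □p holds; since □(□p→p) at x, □p→p at y, so p at y, i.e. Ryy.

Shift-reflexivity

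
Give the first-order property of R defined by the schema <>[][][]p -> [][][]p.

forall x forall y forall z ((xRy & x R^3 z) -> exists w (y R^3 w & z = w))

This is a Sahlqvist (Geach-type) schema ◇^1□^3p → □^3◇^0p.
Minimal-valuation argument: fix x; take any y with xR^1y and any z with xR^3z. Set V(p) to the set of worlds R-reachable from y in exactly 3 steps. Then □^3p holds at y, so the antecedent holds at x; validity forces ◇^0p at z, giving a w with zR^0w and yR^3w.
First-order correspondent: forall x forall y forall z ((xRy & x R^3 z) -> exists w (y R^3 w & z = w)).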